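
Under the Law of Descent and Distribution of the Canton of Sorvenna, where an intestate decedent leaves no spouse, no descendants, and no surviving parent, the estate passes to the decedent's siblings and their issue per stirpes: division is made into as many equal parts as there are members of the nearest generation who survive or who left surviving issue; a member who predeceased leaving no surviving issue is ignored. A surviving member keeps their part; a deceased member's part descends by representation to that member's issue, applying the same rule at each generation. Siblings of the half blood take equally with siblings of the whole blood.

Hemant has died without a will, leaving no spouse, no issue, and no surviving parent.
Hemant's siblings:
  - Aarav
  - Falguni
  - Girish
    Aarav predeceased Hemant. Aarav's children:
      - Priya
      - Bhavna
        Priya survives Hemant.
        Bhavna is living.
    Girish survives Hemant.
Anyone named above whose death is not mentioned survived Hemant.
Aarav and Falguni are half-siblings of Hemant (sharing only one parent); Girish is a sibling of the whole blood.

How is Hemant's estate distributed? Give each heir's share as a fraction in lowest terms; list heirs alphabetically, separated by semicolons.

No spouse, descendants, or parent survives, so the estate passes to Hemant's siblings per stirpes.
Half-blood and whole-blood siblings take equally under the stated rule.
The estate is divided into 3 equal shares of 1/3 among Aarav, Falguni, Girish.
Aarav predeceased; the 1/3 allotted to Aarav's branch passes to Aarav's issue by representation.
The 1/3 is divided into 2 equal shares of 1/6 among Priya, Bhavna.
Priya is living and takes 1/6.
Bhavna is living and takes 1/6.
Falguni is living and takes 1/3.
Girish is living and takes 1/3.

Bhavna 1/6; Falguni 1/3; Girish 1/3; Priya 1/6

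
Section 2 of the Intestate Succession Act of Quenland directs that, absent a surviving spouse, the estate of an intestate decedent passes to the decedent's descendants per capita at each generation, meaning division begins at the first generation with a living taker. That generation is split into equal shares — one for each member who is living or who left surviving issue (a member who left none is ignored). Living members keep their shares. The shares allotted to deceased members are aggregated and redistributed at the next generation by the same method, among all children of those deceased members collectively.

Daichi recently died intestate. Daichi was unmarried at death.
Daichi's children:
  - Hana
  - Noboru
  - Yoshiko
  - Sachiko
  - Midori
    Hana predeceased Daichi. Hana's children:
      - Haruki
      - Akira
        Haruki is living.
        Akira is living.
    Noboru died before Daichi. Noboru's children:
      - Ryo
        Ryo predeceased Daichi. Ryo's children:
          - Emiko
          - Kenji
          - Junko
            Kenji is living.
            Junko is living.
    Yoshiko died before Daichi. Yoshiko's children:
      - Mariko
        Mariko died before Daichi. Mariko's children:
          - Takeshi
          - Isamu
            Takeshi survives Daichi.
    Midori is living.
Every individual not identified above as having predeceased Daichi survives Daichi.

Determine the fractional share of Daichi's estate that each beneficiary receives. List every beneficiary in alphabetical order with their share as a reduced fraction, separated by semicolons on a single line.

There is no surviving spouse, so the entire estate passes to Daichi's descendants per capita at each generation.
At generation 1 (Hana, Noboru, Yoshiko, Sachiko, Midori) there are 5 shares of (1)/5 = 1/5 each.
Living: Sachiko and Midori — each takes 1/5.
Deceased: Hana, Noboru, and Yoshiko. Their combined 3/5 is pooled and carried to generation 2.
At generation 2 (Haruki, Akira, Ryo, Mariko) there are 4 shares of (3/5)/4 = 3/20 each.
Living: Haruki and Akira — each takes 3/20.
Deceased: Ryo and Mariko. Their combined 3/10 is pooled and carried to generation 3.
At generation 3 (Emiko, Kenji, Junko, Takeshi, Isamu) there are 5 shares of (3/10)/5 = 3/50 each.
Living: Emiko, Kenji, Junko, Takeshi, and Isamu — each takes 3/50.

Akira 3/20; Emiko 3/50; Haruki 3/20; Isamu 3/50; Junko 3/50; Kenji 3/50; Midori 1/5; Sachiko 1/5; Takeshi 3/50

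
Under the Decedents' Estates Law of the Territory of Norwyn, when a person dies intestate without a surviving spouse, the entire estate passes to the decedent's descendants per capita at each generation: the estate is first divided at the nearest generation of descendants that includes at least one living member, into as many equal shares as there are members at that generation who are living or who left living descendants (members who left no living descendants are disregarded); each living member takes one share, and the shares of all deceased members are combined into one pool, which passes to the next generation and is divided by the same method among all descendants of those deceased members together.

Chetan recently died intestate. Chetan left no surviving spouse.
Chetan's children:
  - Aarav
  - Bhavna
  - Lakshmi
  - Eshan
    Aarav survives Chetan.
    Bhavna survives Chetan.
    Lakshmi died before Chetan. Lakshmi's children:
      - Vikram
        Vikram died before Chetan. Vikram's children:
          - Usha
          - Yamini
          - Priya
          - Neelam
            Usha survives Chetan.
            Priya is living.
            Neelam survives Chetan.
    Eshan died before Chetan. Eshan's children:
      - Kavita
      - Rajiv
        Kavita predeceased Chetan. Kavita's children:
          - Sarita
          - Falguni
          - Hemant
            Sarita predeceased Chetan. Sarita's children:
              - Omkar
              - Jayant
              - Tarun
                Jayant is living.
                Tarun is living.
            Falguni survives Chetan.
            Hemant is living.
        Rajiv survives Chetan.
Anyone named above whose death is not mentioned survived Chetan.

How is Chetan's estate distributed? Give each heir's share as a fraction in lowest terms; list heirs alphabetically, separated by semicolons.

Aarav 1/4; Bhavna 1/4; Falguni 1/21; Hemant 1/21; Jayant 1/63; Neelam 1/21; Omkar 1/63; Priya 1/21; Rajiv 1/6; Tarun 1/63; Usha 1/21; Yamini 1/21

There is no surviving spouse, so the entire estate passes to Chetan's descendants per capita at each generation.
At generation 1 (Aarav, Bhavna, Lakshmi, Eshan) there are 4 shares of (1)/4 = 1/4 each.
Living: Aarav and Bhavna — each takes 1/4.
Deceased: Lakshmi and Eshan. Their combined 1/2 is pooled and carried to generation 2.
At generation 2 (Vikram, Kavita, Rajiv) there are 3 shares of (1/2)/3 = 1/6 each.
Living: Rajiv — each takes 1/6.
Deceased: Vikram and Kavita. Their combined 1/3 is pooled and carried to generation 3.
At generation 3 (Usha, Yamini, Priya, Neelam, Sarita, Falguni, Hemant) there are 7 shares of (1/3)/7 = 1/21 each.
Living: Usha, Yamini, Priya, Neelam, Falguni, and Hemant — each takes 1/21.
Deceased: Sarita. That 1/21 share is carried to generation 4.
At generation 4 (Omkar, Jayant, Tarun) there are 3 shares of (1/21)/3 = 1/63 each.
Living: Omkar, Jayant, and Tarun — each takes 1/63.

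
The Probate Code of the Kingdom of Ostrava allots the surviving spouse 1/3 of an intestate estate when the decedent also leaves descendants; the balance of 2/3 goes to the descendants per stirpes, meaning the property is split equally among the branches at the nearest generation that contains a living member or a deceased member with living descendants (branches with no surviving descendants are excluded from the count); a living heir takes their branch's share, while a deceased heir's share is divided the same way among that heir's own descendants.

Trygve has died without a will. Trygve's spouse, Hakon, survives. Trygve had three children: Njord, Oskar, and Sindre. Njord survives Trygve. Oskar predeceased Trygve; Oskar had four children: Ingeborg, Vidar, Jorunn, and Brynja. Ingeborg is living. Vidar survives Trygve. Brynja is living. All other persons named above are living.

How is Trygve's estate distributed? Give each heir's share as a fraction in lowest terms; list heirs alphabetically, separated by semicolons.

Hakon, as surviving spouse, takes 1/3.
The remaining 2/3 passes to Trygve's descendants per stirpes.
The 2/3 is divided into 3 equal shares of 2/9 among Njord, Oskar, Sindre.
Njord is living and takes 2/9.
Oskar predeceased; the 2/9 allotted to Oskar's branch passes to Oskar's issue by representation.
The 2/9 is divided into 4 equal shares of 1/18 among Ingeborg, Vidar, Jorunn, Brynja.
Ingeborg is living and takes 1/18.
Vidar is living and takes 1/18.
Jorunn is living and takes 1/18.
Brynja is living and takes 1/18.
Sindre is living and takes 2/9.

Brynja 1/18; Hakon 1/3; Ingeborg 1/18; Jorunn 1/18; Njord 2/9; Sindre 2/9; Vidar 1/18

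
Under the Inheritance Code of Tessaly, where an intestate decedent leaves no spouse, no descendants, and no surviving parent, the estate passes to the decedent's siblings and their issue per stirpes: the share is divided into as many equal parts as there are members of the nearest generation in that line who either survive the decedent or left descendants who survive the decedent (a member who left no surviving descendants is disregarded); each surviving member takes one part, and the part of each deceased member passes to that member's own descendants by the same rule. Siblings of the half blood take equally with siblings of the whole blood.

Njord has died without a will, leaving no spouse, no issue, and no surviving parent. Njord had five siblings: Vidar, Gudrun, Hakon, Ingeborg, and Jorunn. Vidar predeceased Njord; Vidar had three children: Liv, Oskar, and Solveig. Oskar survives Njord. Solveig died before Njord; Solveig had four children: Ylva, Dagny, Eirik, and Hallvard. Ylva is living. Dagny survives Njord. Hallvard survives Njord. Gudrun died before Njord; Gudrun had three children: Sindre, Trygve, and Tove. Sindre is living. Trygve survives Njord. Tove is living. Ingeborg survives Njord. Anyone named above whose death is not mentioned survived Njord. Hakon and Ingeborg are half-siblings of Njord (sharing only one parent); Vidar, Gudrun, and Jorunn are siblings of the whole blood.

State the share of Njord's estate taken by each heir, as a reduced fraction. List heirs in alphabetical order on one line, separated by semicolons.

No spouse, descendants, or parent survives, so the estate passes to Njord's siblings per stirpes.
Half-blood and whole-blood siblings take equally under the stated rule.
The estate is divided into 5 equal shares of 1/5 among Vidar, Gudrun, Hakon, Ingeborg, Jorunn.
Vidar predeceased; the 1/5 allotted to Vidar's branch passes to Vidar's issue by representation.
The 1/5 is divided into 3 equal shares of 1/15 among Liv, Oskar, Solveig.
Liv is living and takes 1/15.
Oskar is living and takes 1/15.
Solveig predeceased; the 1/15 allotted to Solveig's branch passes to Solveig's issue by representation.
The 1/15 is divided into 4 equal shares of 1/60 among Ylva, Dagny, Eirik, Hallvard.
Ylva is living and takes 1/60.
Dagny is living and takes 1/60.
Eirik is living and takes 1/60.
Hallvard is living and takes 1/60.
Gudrun predeceased; the 1/5 allotted to Gudrun's branch passes to Gudrun's issue by representation.
The 1/5 is divided into 3 equal shares of 1/15 among Sindre, Trygve, Tove.
Sindre is living and takes 1/15.
Trygve is living and takes 1/15.
Tove is living and takes 1/15.
Hakon is living and takes 1/5.
Ingeborg is living and takes 1/5.
Jorunn is living and takes 1/5.

Dagny 1/60; Eirik 1/60; Hakon 1/5; Hallvard 1/60; Ingeborg 1/5; Jorunn 1/5; Liv 1/15; Oskar 1/15; Sindre 1/15; Tove 1/15; Trygve 1/15; Ylva 1/60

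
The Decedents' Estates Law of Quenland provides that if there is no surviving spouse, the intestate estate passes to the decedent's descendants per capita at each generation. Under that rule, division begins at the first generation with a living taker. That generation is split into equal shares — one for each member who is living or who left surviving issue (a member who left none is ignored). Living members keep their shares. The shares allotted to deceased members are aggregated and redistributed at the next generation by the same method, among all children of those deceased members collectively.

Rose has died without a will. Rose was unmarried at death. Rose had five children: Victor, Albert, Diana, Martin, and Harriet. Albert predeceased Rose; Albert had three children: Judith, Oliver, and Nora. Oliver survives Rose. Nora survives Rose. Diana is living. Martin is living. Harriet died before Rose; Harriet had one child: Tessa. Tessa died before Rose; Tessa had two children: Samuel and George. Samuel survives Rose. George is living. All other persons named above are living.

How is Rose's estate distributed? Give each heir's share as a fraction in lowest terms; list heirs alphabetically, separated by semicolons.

Diana 1/5; George 1/20; Judith 1/10; Martin 1/5; Nora 1/10; Oliver 1/10; Samuel 1/20; Victor 1/5

There is no surviving spouse, so the entire estate passes to Rose's descendants per capita at each generation.
At generation 1 (Victor, Albert, Diana, Martin, Harriet) there are 5 shares of (1)/5 = 1/5 each.
Living: Victor, Diana, and Martin — each takes 1/5.
Deceased: Albert and Harriet. Their combined 2/5 is pooled and carried to generation 2.
At generation 2 (Judith, Oliver, Nora, Tessa) there are 4 shares of (2/5)/4 = 1/10 each.
Living: Judith, Oliver, and Nora — each takes 1/10.
Deceased: Tessa. That 1/10 share is carried to generation 3.
At generation 3 (Samuel, George) there are 2 shares of (1/10)/2 = 1/20 each.
Living: Samuel and George — each takes 1/20.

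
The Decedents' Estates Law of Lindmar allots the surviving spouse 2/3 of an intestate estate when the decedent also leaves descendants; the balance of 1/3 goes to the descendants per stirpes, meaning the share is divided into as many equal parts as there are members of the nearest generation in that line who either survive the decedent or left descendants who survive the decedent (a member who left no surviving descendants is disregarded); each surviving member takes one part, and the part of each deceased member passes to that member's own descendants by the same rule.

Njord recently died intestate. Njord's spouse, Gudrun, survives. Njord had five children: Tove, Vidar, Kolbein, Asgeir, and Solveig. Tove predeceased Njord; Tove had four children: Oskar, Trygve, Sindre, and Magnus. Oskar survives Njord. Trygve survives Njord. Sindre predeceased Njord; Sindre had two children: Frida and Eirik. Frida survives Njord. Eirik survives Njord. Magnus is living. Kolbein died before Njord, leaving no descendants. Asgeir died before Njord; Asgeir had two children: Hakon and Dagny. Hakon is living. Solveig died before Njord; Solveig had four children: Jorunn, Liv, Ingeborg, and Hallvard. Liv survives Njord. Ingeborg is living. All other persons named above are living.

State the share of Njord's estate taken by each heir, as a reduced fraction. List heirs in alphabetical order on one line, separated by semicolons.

Gudrun, as surviving spouse, takes 2/3.
The remaining 1/3 passes to Njord's descendants per stirpes.
Kolbein left no surviving issue, so that branch lapses and is disregarded.
The 1/3 is divided into 4 equal shares of 1/12 among Tove, Vidar, Asgeir, Solveig.
Tove predeceased; the 1/12 allotted to Tove's branch passes to Tove's issue by representation.
The 1/12 is divided into 4 equal shares of 1/48 among Oskar, Trygve, Sindre, Magnus.
Oskar is living and takes 1/48.
Trygve is living and takes 1/48.
Sindre predeceased; the 1/48 allotted to Sindre's branch passes to Sindre's issue by representation.
The 1/48 is divided into 2 equal shares of 1/96 among Frida, Eirik.
Frida is living and takes 1/96.
Eirik is living and takes 1/96.
Magnus is living and takes 1/48.
Vidar is living and takes 1/12.
Asgeir predeceased; the 1/12 allotted to Asgeir's branch passes to Asgeir's issue by representation.
The 1/12 is divided into 2 equal shares of 1/24 among Hakon, Dagny.
Hakon is living and takes 1/24.
Dagny is living and takes 1/24.
Solveig predeceased; the 1/12 allotted to Solveig's branch passes to Solveig's issue by representation.
The 1/12 is divided into 4 equal shares of 1/48 among Jorunn, Liv, Ingeborg, Hallvard.
Jorunn is living and takes 1/48.
Liv is living and takes 1/48.
Ingeborg is living and takes 1/48.
Hallvard is living and takes 1/48.

Dagny 1/24; Eirik 1/96; Frida 1/96; Gudrun 2/3; Hakon 1/24; Hallvard 1/48; Ingeborg 1/48; Jorunn 1/48; Liv 1/48; Magnus 1/48; Oskar 1/48; Trygve 1/48; Vidar 1/12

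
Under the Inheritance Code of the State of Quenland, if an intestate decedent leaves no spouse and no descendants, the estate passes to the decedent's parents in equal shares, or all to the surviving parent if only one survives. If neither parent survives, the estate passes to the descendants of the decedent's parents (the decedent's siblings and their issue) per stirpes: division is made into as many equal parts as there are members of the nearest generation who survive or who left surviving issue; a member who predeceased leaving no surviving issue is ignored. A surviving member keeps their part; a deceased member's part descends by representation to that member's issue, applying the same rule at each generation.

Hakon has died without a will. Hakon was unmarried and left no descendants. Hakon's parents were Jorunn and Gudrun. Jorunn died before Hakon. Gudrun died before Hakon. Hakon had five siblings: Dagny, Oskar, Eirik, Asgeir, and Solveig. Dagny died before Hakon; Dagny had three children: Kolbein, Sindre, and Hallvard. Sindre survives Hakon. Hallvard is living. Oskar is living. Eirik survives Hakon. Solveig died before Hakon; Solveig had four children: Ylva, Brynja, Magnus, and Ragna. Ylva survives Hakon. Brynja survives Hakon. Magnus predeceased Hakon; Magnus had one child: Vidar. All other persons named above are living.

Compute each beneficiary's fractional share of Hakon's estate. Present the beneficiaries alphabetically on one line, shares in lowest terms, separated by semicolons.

Asgeir 1/5; Brynja 1/20; Eirik 1/5; Hallvard 1/15; Kolbein 1/15; Oskar 1/5; Ragna 1/20; Sindre 1/15; Vidar 1/20; Ylva 1/20

Neither parent survives and there are no descendants, so the estate passes to Hakon's siblings and their issue per stirpes.
The estate is divided into 5 equal shares of 1/5 among Dagny, Oskar, Eirik, Asgeir, Solveig.
Dagny predeceased; the 1/5 allotted to Dagny's branch passes to Dagny's issue by representation.
The 1/5 is divided into 3 equal shares of 1/15 among Kolbein, Sindre, Hallvard.
Kolbein is living and takes 1/15.
Sindre is living and takes 1/15.
Hallvard is living and takes 1/15.
Oskar is living and takes 1/5.
Eirik is living and takes 1/5.
Asgeir is living and takes 1/5.
Solveig predeceased; the 1/5 allotted to Solveig's branch passes to Solveig's issue by representation.
The 1/5 is divided into 4 equal shares of 1/20 among Ylva, Brynja, Magnus, Ragna.
Ylva is living and takes 1/20.
Brynja is living and takes 1/20.
Magnus predeceased; the 1/20 allotted to Magnus's branch passes to Magnus's issue by representation.
Vidar is the sole taker at this level and receives the full 1/20.
Ragna is living and takes 1/20.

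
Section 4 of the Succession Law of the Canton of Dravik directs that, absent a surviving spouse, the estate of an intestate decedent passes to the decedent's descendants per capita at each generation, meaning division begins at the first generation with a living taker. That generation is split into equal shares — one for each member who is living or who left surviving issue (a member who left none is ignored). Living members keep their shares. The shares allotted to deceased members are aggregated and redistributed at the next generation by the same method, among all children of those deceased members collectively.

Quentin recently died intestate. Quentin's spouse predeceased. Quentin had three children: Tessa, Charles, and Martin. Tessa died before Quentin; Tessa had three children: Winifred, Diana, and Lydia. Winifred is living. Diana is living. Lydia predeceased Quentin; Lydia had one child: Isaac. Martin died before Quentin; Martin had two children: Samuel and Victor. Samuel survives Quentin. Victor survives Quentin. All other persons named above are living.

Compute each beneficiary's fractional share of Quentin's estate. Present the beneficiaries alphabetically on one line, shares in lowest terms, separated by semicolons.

There is no surviving spouse, so the entire estate passes to Quentin's descendants per capita at each generation.
At generation 1 (Tessa, Charles, Martin) there are 3 shares of (1)/3 = 1/3 each.
Living: Charles — each takes 1/3.
Deceased: Tessa and Martin. Their combined 2/3 is pooled and carried to generation 2.
At generation 2 (Winifred, Diana, Lydia, Samuel, Victor) there are 5 shares of (2/3)/5 = 2/15 each.
Living: Winifred, Diana, Samuel, and Victor — each takes 2/15.
Deceased: Lydia. That 2/15 share is carried to generation 3.
At generation 3 (Isaac) there are 1 shares of (2/15)/1 = 2/15 each.
Living: Isaac — each takes 2/15.

Charles 1/3; Diana 2/15; Isaac 2/15; Samuel 2/15; Victor 2/15; Winifred 2/15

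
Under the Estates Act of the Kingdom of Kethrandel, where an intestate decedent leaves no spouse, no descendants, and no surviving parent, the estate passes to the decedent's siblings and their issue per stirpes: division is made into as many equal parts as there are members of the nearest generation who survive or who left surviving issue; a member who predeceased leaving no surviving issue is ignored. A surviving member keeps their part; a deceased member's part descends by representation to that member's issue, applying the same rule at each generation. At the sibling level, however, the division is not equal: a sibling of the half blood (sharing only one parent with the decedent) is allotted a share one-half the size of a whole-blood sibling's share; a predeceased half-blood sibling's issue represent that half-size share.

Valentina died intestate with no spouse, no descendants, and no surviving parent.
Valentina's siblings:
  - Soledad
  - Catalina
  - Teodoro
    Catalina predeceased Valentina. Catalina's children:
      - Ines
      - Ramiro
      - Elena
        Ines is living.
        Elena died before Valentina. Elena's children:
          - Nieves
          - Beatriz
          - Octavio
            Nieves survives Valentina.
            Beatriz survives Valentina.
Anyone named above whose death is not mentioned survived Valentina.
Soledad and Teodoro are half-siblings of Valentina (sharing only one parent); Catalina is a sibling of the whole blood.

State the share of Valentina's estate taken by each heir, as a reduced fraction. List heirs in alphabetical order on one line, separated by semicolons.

No spouse, descendants, or parent survives, so the estate passes to Valentina's siblings per stirpes.
Half-blood siblings count for one-half the weight of whole-blood siblings at the initial division.
Dividing 1 in proportion to weights (total weight 2): Soledad (weight 1/2) → 1/4; Catalina (weight 1) → 1/2; Teodoro (weight 1/2) → 1/4.
Soledad is living and takes 1/4.
Catalina predeceased; the 1/2 allotted to Catalina's branch passes to Catalina's issue by representation.
The 1/2 is divided into 3 equal shares of 1/6 among Ines, Ramiro, Elena.
Ines is living and takes 1/6.
Ramiro is living and takes 1/6.
Elena predeceased; the 1/6 allotted to Elena's branch passes to Elena's issue by representation.
The 1/6 is divided into 3 equal shares of 1/18 among Nieves, Beatriz, Octavio.
Nieves is living and takes 1/18.
Beatriz is living and takes 1/18.
Octavio is living and takes 1/18.
Teodoro is living and takes 1/4.

Beatriz 1/18; Ines 1/6; Nieves 1/18; Octavio 1/18; Ramiro 1/6; Soledad 1/4; Teodoro 1/4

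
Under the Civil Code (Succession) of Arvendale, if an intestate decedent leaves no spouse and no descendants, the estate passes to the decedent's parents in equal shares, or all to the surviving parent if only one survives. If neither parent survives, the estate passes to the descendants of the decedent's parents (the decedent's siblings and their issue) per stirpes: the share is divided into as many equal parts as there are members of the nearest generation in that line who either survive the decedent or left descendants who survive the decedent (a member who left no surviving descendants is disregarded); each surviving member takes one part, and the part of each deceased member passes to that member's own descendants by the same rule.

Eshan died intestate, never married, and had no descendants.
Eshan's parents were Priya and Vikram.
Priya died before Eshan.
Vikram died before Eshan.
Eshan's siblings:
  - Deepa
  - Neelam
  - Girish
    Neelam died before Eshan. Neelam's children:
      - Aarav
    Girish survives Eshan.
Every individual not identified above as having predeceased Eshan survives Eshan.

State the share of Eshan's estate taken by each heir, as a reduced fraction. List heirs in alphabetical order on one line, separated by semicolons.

Aarav 1/3; Deepa 1/3; Girish 1/3

Neither parent survives and there are no descendants, so the estate passes to Eshan's siblings and their issue per stirpes.
The estate is divided into 3 equal shares of 1/3 among Deepa, Neelam, Girish.
Deepa is living and takes 1/3.
Neelam predeceased; the 1/3 allotted to Neelam's branch passes to Neelam's issue by representation.
Aarav is the sole taker at this level and receives the full 1/3.
Girish is living and takes 1/3.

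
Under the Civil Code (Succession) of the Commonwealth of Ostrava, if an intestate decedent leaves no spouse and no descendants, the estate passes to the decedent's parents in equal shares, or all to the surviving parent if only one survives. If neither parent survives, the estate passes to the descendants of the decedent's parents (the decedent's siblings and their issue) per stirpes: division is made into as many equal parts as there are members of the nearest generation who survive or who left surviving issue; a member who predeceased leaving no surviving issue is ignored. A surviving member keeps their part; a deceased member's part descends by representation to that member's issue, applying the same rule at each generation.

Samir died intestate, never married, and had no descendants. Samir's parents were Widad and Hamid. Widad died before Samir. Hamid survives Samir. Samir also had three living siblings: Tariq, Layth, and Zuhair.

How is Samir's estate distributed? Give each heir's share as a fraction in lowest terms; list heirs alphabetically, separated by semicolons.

Only one parent, Hamid, survives, so Hamid takes the entire estate. The siblings take nothing because a surviving parent has priority.

Hamid 1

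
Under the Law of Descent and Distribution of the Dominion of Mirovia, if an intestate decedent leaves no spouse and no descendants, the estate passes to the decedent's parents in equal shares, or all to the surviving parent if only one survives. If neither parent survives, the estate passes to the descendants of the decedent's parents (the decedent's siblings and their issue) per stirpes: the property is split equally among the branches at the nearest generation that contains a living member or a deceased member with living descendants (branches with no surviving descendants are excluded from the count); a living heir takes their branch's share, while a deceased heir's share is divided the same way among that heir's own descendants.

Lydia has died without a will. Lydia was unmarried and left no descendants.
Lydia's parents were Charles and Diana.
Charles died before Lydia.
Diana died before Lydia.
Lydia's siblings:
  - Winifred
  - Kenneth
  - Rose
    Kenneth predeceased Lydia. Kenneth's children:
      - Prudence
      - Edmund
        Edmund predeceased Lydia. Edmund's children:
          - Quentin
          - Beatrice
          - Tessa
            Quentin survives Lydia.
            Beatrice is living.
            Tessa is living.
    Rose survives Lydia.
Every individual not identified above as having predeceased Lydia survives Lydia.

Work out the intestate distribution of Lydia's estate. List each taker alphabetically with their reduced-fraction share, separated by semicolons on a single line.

Beatrice 1/18; Prudence 1/6; Quentin 1/18; Rose 1/3; Tessa 1/18; Winifred 1/3

Neither parent survives and there are no descendants, so the estate passes to Lydia's siblings and their issue per stirpes.
The estate is divided into 3 equal shares of 1/3 among Winifred, Kenneth, Rose.
Winifred is living and takes 1/3.
Kenneth predeceased; the 1/3 allotted to Kenneth's branch passes to Kenneth's issue by representation.
The 1/3 is divided into 2 equal shares of 1/6 among Prudence, Edmund.
Prudence is living and takes 1/6.
Edmund predeceased; the 1/6 allotted to Edmund's branch passes to Edmund's issue by representation.
The 1/6 is divided into 3 equal shares of 1/18 among Quentin, Beatrice, Tessa.
Quentin is living and takes 1/18.
Beatrice is living and takes 1/18.
Tessa is living and takes 1/18.
Rose is living and takes 1/3.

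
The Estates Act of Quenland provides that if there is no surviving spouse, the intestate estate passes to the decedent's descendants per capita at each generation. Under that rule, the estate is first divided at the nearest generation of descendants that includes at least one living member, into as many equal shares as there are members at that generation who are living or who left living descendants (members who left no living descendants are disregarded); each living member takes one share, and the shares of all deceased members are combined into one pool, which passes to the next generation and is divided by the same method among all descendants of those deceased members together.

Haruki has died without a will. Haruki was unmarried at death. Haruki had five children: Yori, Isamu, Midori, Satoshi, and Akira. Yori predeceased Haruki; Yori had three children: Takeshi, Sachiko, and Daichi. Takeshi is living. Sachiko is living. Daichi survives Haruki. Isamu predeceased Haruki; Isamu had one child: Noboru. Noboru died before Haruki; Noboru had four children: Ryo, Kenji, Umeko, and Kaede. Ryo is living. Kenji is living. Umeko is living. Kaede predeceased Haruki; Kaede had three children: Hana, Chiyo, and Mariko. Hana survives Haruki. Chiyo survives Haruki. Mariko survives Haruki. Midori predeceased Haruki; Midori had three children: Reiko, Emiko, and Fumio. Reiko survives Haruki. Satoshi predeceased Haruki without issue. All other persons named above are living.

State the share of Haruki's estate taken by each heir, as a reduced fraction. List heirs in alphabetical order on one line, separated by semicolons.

There is no surviving spouse, so the entire estate passes to Haruki's descendants per capita at each generation.
At generation 1 (Yori, Isamu, Midori, Akira) there are 4 shares of (1)/4 = 1/4 each.
Living: Akira — each takes 1/4.
Deceased: Yori, Isamu, and Midori. Their combined 3/4 is pooled and carried to generation 2.
At generation 2 (Takeshi, Sachiko, Daichi, Noboru, Reiko, Emiko, Fumio) there are 7 shares of (3/4)/7 = 3/28 each.
Living: Takeshi, Sachiko, Daichi, Reiko, Emiko, and Fumio — each takes 3/28.
Deceased: Noboru. That 3/28 share is carried to generation 3.
At generation 3 (Ryo, Kenji, Umeko, Kaede) there are 4 shares of (3/28)/4 = 3/112 each.
Living: Ryo, Kenji, and Umeko — each takes 3/112.
Deceased: Kaede. That 3/112 share is carried to generation 4.
At generation 4 (Hana, Chiyo, Mariko) there are 3 shares of (3/112)/3 = 1/112 each.
Living: Hana, Chiyo, and Mariko — each takes 1/112.

Akira 1/4; Chiyo 1/112; Daichi 3/28; Emiko 3/28; Fumio 3/28; Hana 1/112; Kenji 3/112; Mariko 1/112; Reiko 3/28; Ryo 3/112; Sachiko 3/28; Takeshi 3/28; Umeko 3/112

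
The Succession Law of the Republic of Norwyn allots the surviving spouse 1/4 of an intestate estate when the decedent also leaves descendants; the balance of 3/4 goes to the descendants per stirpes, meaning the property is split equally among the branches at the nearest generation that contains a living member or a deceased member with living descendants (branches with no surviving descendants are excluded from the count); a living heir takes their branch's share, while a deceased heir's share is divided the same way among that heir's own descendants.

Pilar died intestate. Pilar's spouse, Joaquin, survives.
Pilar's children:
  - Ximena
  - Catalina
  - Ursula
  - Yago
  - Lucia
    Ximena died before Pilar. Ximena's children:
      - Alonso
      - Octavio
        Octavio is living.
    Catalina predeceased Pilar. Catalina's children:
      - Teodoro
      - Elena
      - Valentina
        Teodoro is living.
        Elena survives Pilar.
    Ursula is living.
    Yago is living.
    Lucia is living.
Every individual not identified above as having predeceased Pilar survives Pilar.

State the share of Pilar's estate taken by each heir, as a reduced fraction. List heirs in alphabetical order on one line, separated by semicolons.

Alonso 3/40; Elena 1/20; Joaquin 1/4; Lucia 3/20; Octavio 3/40; Teodoro 1/20; Ursula 3/20; Valentina 1/20; Yago 3/20

Joaquin, as surviving spouse, takes 1/4.
The remaining 3/4 passes to Pilar's descendants per stirpes.
The 3/4 is divided into 5 equal shares of 3/20 among Ximena, Catalina, Ursula, Yago, Lucia.
Ximena predeceased; the 3/20 allotted to Ximena's branch passes to Ximena's issue by representation.
The 3/20 is divided into 2 equal shares of 3/40 among Alonso, Octavio.
Alonso is living and takes 3/40.
Octavio is living and takes 3/40.
Catalina predeceased; the 3/20 allotted to Catalina's branch passes to Catalina's issue by representation.
The 3/20 is divided into 3 equal shares of 1/20 among Teodoro, Elena, Valentina.
Teodoro is living and takes 1/20.
Elena is living and takes 1/20.
Valentina is living and takes 1/20.
Ursula is living and takes 3/20.
Yago is living and takes 3/20.
Lucia is living and takes 3/20.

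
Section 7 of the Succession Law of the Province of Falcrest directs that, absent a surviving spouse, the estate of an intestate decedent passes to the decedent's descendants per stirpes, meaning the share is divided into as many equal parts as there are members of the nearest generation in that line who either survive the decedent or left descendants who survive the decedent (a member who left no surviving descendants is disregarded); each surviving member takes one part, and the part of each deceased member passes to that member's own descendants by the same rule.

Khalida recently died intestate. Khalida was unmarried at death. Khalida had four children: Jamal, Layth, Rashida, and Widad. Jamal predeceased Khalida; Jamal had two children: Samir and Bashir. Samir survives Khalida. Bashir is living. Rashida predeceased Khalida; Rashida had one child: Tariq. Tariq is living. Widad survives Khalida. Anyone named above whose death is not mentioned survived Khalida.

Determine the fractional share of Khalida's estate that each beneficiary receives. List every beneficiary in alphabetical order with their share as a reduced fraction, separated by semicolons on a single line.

There is no surviving spouse, so the entire estate passes to Khalida's descendants per stirpes.
The estate is divided into 4 equal shares of 1/4 among Jamal, Layth, Rashida, Widad.
Jamal predeceased; the 1/4 allotted to Jamal's branch passes to Jamal's issue by representation.
The 1/4 is divided into 2 equal shares of 1/8 among Samir, Bashir.
Samir is living and takes 1/8.
Bashir is living and takes 1/8.
Layth is living and takes 1/4.
Rashida predeceased; the 1/4 allotted to Rashida's branch passes to Rashida's issue by representation.
Tariq is the sole taker at this level and receives the full 1/4.
Widad is living and takes 1/4.

Bashir 1/8; Layth 1/4; Samir 1/8; Tariq 1/4; Widad 1/4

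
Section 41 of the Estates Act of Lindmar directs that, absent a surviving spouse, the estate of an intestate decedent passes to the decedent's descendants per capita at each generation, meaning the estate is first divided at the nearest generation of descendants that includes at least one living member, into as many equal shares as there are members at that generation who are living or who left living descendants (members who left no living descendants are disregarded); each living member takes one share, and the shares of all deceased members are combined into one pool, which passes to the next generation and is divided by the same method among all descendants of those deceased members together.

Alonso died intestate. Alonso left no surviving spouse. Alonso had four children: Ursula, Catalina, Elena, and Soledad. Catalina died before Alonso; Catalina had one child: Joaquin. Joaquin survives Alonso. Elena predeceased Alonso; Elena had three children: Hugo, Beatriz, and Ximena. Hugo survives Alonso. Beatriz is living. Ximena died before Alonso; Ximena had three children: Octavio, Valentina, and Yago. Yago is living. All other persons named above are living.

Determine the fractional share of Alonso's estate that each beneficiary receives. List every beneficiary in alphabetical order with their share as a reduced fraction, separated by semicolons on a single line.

Beatriz 1/8; Hugo 1/8; Joaquin 1/8; Octavio 1/24; Soledad 1/4; Ursula 1/4; Valentina 1/24; Yago 1/24

There is no surviving spouse, so the entire estate passes to Alonso's descendants per capita at each generation.
At generation 1 (Ursula, Catalina, Elena, Soledad) there are 4 shares of (1)/4 = 1/4 each.
Living: Ursula and Soledad — each takes 1/4.
Deceased: Catalina and Elena. Their combined 1/2 is pooled and carried to generation 2.
At generation 2 (Joaquin, Hugo, Beatriz, Ximena) there are 4 shares of (1/2)/4 = 1/8 each.
Living: Joaquin, Hugo, and Beatriz — each takes 1/8.
Deceased: Ximena. That 1/8 share is carried to generation 3.
At generation 3 (Octavio, Valentina, Yago) there are 3 shares of (1/8)/3 = 1/24 each.
Living: Octavio, Valentina, and Yago — each takes 1/24.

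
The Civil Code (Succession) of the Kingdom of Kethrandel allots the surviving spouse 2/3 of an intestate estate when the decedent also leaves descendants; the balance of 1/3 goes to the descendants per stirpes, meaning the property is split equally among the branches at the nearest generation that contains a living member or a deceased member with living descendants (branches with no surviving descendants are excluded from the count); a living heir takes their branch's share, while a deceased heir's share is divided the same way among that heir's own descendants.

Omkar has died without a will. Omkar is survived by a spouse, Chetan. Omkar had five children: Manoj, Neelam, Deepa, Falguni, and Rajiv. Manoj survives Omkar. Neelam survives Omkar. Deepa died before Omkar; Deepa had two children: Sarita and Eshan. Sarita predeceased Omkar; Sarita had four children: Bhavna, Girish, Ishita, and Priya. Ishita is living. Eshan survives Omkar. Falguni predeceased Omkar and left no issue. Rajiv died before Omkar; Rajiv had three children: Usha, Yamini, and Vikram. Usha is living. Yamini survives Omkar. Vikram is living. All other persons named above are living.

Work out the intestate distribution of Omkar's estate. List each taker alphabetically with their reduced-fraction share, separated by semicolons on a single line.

Chetan, as surviving spouse, takes 2/3.
The remaining 1/3 passes to Omkar's descendants per stirpes.
Falguni left no surviving issue, so that branch lapses and is disregarded.
The 1/3 is divided into 4 equal shares of 1/12 among Manoj, Neelam, Deepa, Rajiv.
Manoj is living and takes 1/12.
Neelam is living and takes 1/12.
Deepa predeceased; the 1/12 allotted to Deepa's branch passes to Deepa's issue by representation.
The 1/12 is divided into 2 equal shares of 1/24 among Sarita, Eshan.
Sarita predeceased; the 1/24 allotted to Sarita's branch passes to Sarita's issue by representation.
The 1/24 is divided into 4 equal shares of 1/96 among Bhavna, Girish, Ishita, Priya.
Bhavna is living and takes 1/96.
Girish is living and takes 1/96.
Ishita is living and takes 1/96.
Priya is living and takes 1/96.
Eshan is living and takes 1/24.
Rajiv predeceased; the 1/12 allotted to Rajiv's branch passes to Rajiv's issue by representation.
The 1/12 is divided into 3 equal shares of 1/36 among Usha, Yamini, Vikram.
Usha is living and takes 1/36.
Yamini is living and takes 1/36.
Vikram is living and takes 1/36.

Bhavna 1/96; Chetan 2/3; Eshan 1/24; Girish 1/96; Ishita 1/96; Manoj 1/12; Neelam 1/12; Priya 1/96; Usha 1/36; Vikram 1/36; Yamini 1/36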